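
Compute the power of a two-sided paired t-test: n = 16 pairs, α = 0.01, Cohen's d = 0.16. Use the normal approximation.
Power ≈ 0.03

Power calculation (paired t-test, normal approximation):
z_β = d · √n - z_{α/2}
z_β = 0.16 · √16 - 2.576
z_β = 0.16 · 4.000 - 2.576
z_β = -1.936

Power = Φ(z_β) = Φ(-1.936) ≈ 0.026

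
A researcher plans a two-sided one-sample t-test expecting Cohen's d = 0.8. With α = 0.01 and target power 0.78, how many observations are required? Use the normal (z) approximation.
n = 18

Sample size formula (one-sample t-test, normal approximation):
n = ((z_{α/2} + z_β) / d)²

z_{α/2} = 2.576 (for α = 0.01, two-sided)
z_β = 0.772 (for power = 0.78)
d = 0.8

n = ((2.576 + 0.772) / 0.8)²
n = (4.185)²
n ≈ 17.51
Round up to the next whole number: n = 18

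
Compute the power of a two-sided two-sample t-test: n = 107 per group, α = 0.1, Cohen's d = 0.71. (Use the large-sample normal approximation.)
Power ≈ 1.00

Power calculation (two-sample t-test, normal approximation):
z_β = d · √(n/2) - z_{α/2}
z_β = 0.71 · √(107/2) - 1.645
z_β = 0.71 · 7.314 - 1.645
z_β = 3.548

Power = Φ(z_β) = Φ(3.548) ≈ 1.000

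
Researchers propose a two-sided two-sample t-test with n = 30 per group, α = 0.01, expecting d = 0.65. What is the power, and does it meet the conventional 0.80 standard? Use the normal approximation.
Power ≈ 0.48; the study is underpowered (power < 0.80)

Power calculation (two-sample t-test, normal approximation):
z_β = d · √(n/2) - z_{α/2}
z_β = 0.65 · √(30/2) - 2.576
z_β = 0.65 · 3.873 - 2.576
z_β = -0.058

Power = Φ(z_β) = Φ(-0.058) ≈ 0.477

Effect size d = 0.65 is medium by Cohen's convention (0.2/0.5/0.8).

Threshold: power ≥ 0.80 is conventionally adequate.
Power ≈ 0.48 → the study is underpowered (power < 0.80).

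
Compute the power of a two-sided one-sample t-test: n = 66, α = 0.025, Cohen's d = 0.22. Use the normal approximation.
Power ≈ 0.32

Power calculation (one-sample t-test, normal approximation):
z_β = d · √n - z_{α/2}
z_β = 0.22 · √66 - 2.241
z_β = 0.22 · 8.124 - 2.241
z_β = -0.454

Power = Φ(z_β) = Φ(-0.454) ≈ 0.325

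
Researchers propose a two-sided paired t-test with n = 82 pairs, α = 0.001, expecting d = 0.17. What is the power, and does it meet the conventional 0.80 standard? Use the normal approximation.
Power ≈ 0.04; the study is underpowered (power < 0.80)

Power calculation (paired t-test, normal approximation):
z_β = d · √n - z_{α/2}
z_β = 0.17 · √82 - 3.291
z_β = 0.17 · 9.055 - 3.291
z_β = -1.751

Power = Φ(z_β) = Φ(-1.751) ≈ 0.040

Effect size d = 0.17 is very small by Cohen's convention (0.2/0.5/0.8).

Threshold: power ≥ 0.80 is conventionally adequate.
Power ≈ 0.04 → the study is underpowered (power < 0.80).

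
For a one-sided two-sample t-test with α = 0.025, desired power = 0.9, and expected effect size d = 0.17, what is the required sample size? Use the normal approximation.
n = 728 per group

Sample size formula (two-sample t-test, normal approximation):
n = 2 · ((z_α + z_β) / d)²

z_α = 1.960 (for α = 0.025, one-sided)
z_β = 1.282 (for power = 0.9)
d = 0.17

n = 2 · ((1.960 + 1.282) / 0.17)²
n = 2 · (19.071)²
n ≈ 727.41
Round up to the next whole number: n = 728 per group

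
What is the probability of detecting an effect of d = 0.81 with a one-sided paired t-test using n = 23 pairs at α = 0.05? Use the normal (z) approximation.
Power ≈ 0.99

Power calculation (paired t-test, normal approximation):
z_β = d · √n - z_α
z_β = 0.81 · √23 - 1.645
z_β = 0.81 · 4.796 - 1.645
z_β = 2.240

Power = Φ(z_β) = Φ(2.240) ≈ 0.987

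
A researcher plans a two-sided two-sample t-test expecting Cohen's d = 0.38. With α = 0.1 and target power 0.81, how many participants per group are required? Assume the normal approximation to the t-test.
n = 89 per group

Sample size formula (two-sample t-test, normal approximation):
n = 2 · ((z_{α/2} + z_β) / d)²

z_{α/2} = 1.645 (for α = 0.1, two-sided)
z_β = 0.878 (for power = 0.81)
d = 0.38

n = 2 · ((1.645 + 0.878) / 0.38)²
n = 2 · (6.639)²
n ≈ 88.15
Round up to the next whole number: n = 89 per group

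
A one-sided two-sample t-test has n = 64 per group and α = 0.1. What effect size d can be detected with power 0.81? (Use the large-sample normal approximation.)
d ≈ 0.38

Minimum detectable effect (two-sample t-test, normal approximation):
d = (z_α + z_β) / √(n/2)
d = (1.282 + 0.878) / √(64/2)
d = 2.159 / 5.657
d ≈ 0.38

By Cohen's convention (0.2 small / 0.5 medium / 0.8 large): small effect.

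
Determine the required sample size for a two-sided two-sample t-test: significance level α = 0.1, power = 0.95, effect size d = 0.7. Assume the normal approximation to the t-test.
n = 45 per group

Sample size formula (two-sample t-test, normal approximation):
n = 2 · ((z_{α/2} + z_β) / d)²

z_{α/2} = 1.645 (for α = 0.1, two-sided)
z_β = 1.645 (for power = 0.95)
d = 0.7

n = 2 · ((1.645 + 1.645) / 0.7)²
n = 2 · (4.700)²
n ≈ 44.18
Round up to the next whole number: n = 45 per group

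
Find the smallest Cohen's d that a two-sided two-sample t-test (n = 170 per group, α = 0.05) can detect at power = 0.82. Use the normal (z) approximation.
d ≈ 0.31

Minimum detectable effect (two-sample t-test, normal approximation):
d = (z_{α/2} + z_β) / √(n/2)
d = (1.960 + 0.915) / √(170/2)
d = 2.875 / 9.220
d ≈ 0.31

By Cohen's convention (0.2 small / 0.5 medium / 0.8 large): small effect.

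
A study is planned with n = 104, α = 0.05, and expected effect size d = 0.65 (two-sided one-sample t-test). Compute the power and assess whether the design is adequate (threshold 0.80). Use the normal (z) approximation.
Power ≈ 1.00; the study is adequately powered (power ≥ 0.80)

Power calculation (one-sample t-test, normal approximation):
z_β = d · √n - z_{α/2}
z_β = 0.65 · √104 - 1.960
z_β = 0.65 · 10.198 - 1.960
z_β = 4.669

Power = Φ(z_β) = Φ(4.669) ≈ 1.000

Effect size d = 0.65 is medium by Cohen's convention (0.2/0.5/0.8).

Threshold: power ≥ 0.80 is conventionally adequate.
Power ≈ 1.00 → the study is adequately powered (power ≥ 0.80).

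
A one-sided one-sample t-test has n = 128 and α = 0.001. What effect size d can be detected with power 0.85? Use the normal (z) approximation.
d ≈ 0.36

Minimum detectable effect (one-sample t-test, normal approximation):
d = (z_α + z_β) / √n
d = (3.090 + 1.036) / √128
d = 4.127 / 11.314
d ≈ 0.36

By Cohen's convention (0.2 small / 0.5 medium / 0.8 large): small effect.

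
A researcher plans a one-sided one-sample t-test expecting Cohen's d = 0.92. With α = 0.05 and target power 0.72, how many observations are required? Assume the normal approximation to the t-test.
n = 6

Sample size formula (one-sample t-test, normal approximation):
n = ((z_α + z_β) / d)²

z_α = 1.645 (for α = 0.05, one-sided)
z_β = 0.583 (for power = 0.72)
d = 0.92

n = ((1.645 + 0.583) / 0.92)²
n = (2.422)²
n ≈ 5.87
Round up to the next whole number: n = 6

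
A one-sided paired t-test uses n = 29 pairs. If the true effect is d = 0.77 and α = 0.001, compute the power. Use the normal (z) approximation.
Power ≈ 0.85

Power calculation (paired t-test, normal approximation):
z_β = d · √n - z_α
z_β = 0.77 · √29 - 3.090
z_β = 0.77 · 5.385 - 3.090
z_β = 1.056

Power = Φ(z_β) = Φ(1.056) ≈ 0.855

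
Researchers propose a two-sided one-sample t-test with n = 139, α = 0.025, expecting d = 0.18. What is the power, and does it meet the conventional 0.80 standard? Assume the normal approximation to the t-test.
Power ≈ 0.45; the study is underpowered (power < 0.80)

Power calculation (one-sample t-test, normal approximation):
z_β = d · √n - z_{α/2}
z_β = 0.18 · √139 - 2.241
z_β = 0.18 · 11.790 - 2.241
z_β = -0.119

Power = Φ(z_β) = Φ(-0.119) ≈ 0.453

Effect size d = 0.18 is very small by Cohen's convention (0.2/0.5/0.8).

Threshold: power ≥ 0.80 is conventionally adequate.
Power ≈ 0.45 → the study is underpowered (power < 0.80).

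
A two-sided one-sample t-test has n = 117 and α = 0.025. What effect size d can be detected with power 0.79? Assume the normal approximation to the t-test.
d ≈ 0.28

Minimum detectable effect (one-sample t-test, normal approximation):
d = (z_{α/2} + z_β) / √n
d = (2.241 + 0.806) / √117
d = 3.048 / 10.817
d ≈ 0.28

By Cohen's convention (0.2 small / 0.5 medium / 0.8 large): small effect.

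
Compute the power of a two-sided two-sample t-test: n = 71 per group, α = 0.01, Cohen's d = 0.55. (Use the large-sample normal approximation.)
Power ≈ 0.76

Power calculation (two-sample t-test, normal approximation):
z_β = d · √(n/2) - z_{α/2}
z_β = 0.55 · √(71/2) - 2.576
z_β = 0.55 · 5.958 - 2.576
z_β = 0.701

Power = Φ(z_β) = Φ(0.701) ≈ 0.758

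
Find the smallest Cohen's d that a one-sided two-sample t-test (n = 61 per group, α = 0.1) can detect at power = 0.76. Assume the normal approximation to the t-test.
d ≈ 0.36

Minimum detectable effect (two-sample t-test, normal approximation):
d = (z_α + z_β) / √(n/2)
d = (1.282 + 0.706) / √(61/2)
d = 1.988 / 5.523
d ≈ 0.36

By Cohen's convention (0.2 small / 0.5 medium / 0.8 large): small effect.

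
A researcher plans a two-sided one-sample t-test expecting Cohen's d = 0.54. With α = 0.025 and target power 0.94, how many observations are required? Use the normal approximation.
n = 50

Sample size formula (one-sample t-test, normal approximation):
n = ((z_{α/2} + z_β) / d)²

z_{α/2} = 2.241 (for α = 0.025, two-sided)
z_β = 1.555 (for power = 0.94)
d = 0.54

n = ((2.241 + 1.555) / 0.54)²
n = (7.030)²
n ≈ 49.42
Round up to the next whole number: n = 50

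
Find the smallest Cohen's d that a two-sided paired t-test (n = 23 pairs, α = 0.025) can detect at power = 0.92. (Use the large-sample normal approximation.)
d ≈ 0.76

Minimum detectable effect (paired t-test, normal approximation):
d = (z_{α/2} + z_β) / √n
d = (2.241 + 1.405) / √23
d = 3.646 / 4.796
d ≈ 0.76

By Cohen's convention (0.2 small / 0.5 medium / 0.8 large): medium effect.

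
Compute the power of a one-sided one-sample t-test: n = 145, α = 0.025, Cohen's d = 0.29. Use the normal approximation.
Power ≈ 0.94

Power calculation (one-sample t-test, normal approximation):
z_β = d · √n - z_α
z_β = 0.29 · √145 - 1.960
z_β = 0.29 · 12.042 - 1.960
z_β = 1.532

Power = Φ(z_β) = Φ(1.532) ≈ 0.937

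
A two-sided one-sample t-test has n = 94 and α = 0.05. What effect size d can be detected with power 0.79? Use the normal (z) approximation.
d ≈ 0.29

Minimum detectable effect (one-sample t-test, normal approximation):
d = (z_{α/2} + z_β) / √n
d = (1.960 + 0.806) / √94
d = 2.766 / 9.695
d ≈ 0.29

By Cohen's convention (0.2 small / 0.5 medium / 0.8 large): small effect.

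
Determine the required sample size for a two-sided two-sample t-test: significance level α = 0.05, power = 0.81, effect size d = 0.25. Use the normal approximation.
n = 258 per group

Sample size formula (two-sample t-test, normal approximation):
n = 2 · ((z_{α/2} + z_β) / d)²

z_{α/2} = 1.960 (for α = 0.05, two-sided)
z_β = 0.878 (for power = 0.81)
d = 0.25

n = 2 · ((1.960 + 0.878) / 0.25)²
n = 2 · (11.352)²
n ≈ 257.74
Round up to the next whole number: n = 258 per group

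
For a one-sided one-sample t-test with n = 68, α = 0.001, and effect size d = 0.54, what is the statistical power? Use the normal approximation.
Power ≈ 0.91

Power calculation (one-sample t-test, normal approximation):
z_β = d · √n - z_α
z_β = 0.54 · √68 - 3.090
z_β = 0.54 · 8.246 - 3.090
z_β = 1.363

Power = Φ(z_β) = Φ(1.363) ≈ 0.914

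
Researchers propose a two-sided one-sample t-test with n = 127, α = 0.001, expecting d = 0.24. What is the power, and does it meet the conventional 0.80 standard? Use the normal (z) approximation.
Power ≈ 0.28; the study is underpowered (power < 0.80)

Power calculation (one-sample t-test, normal approximation):
z_β = d · √n - z_{α/2}
z_β = 0.24 · √127 - 3.291
z_β = 0.24 · 11.269 - 3.291
z_β = -0.586

Power = Φ(z_β) = Φ(-0.586) ≈ 0.279

Effect size d = 0.24 is small by Cohen's convention (0.2/0.5/0.8).

Threshold: power ≥ 0.80 is conventionally adequate.
Power ≈ 0.28 → the study is underpowered (power < 0.80).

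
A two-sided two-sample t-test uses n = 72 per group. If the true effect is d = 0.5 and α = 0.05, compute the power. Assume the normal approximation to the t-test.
Power ≈ 0.85

Power calculation (two-sample t-test, normal approximation):
z_β = d · √(n/2) - z_{α/2}
z_β = 0.5 · √(72/2) - 1.960
z_β = 0.5 · 6.000 - 1.960
z_β = 1.040

Power = Φ(z_β) = Φ(1.040) ≈ 0.851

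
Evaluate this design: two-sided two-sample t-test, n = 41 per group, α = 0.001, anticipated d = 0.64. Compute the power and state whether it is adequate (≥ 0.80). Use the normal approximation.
Power ≈ 0.35; the study is underpowered (power < 0.80)

Power calculation (two-sample t-test, normal approximation):
z_β = d · √(n/2) - z_{α/2}
z_β = 0.64 · √(41/2) - 3.291
z_β = 0.64 · 4.528 - 3.291
z_β = -0.393

Power = Φ(z_β) = Φ(-0.393) ≈ 0.347

Effect size d = 0.64 is medium by Cohen's convention (0.2/0.5/0.8).

Threshold: power ≥ 0.80 is conventionally adequate.
Power ≈ 0.35 → the study is underpowered (power < 0.80).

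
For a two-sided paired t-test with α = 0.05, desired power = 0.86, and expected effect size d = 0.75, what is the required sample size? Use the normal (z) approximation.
n = 17 pairs

Sample size formula (paired t-test, normal approximation):
n = ((z_{α/2} + z_β) / d)²

z_{α/2} = 1.960 (for α = 0.05, two-sided)
z_β = 1.080 (for power = 0.86)
d = 0.75

n = ((1.960 + 1.080) / 0.75)²
n = (4.053)²
n ≈ 16.43
Round up to the next whole number: n = 17 pairs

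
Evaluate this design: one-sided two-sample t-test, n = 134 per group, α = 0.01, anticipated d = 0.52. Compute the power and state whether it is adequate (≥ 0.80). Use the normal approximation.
Power ≈ 0.97; the study is adequately powered (power ≥ 0.80)

Power calculation (two-sample t-test, normal approximation):
z_β = d · √(n/2) - z_α
z_β = 0.52 · √(134/2) - 2.326
z_β = 0.52 · 8.185 - 2.326
z_β = 1.930

Power = Φ(z_β) = Φ(1.930) ≈ 0.973

Effect size d = 0.52 is medium by Cohen's convention (0.2/0.5/0.8).

Threshold: power ≥ 0.80 is conventionally adequate.
Power ≈ 0.97 → the study is adequately powered (power ≥ 0.80).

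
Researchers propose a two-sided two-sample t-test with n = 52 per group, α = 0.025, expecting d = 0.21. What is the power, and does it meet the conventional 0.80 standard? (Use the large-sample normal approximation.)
Power ≈ 0.12; the study is underpowered (power < 0.80)

Power calculation (two-sample t-test, normal approximation):
z_β = d · √(n/2) - z_{α/2}
z_β = 0.21 · √(52/2) - 2.241
z_β = 0.21 · 5.099 - 2.241
z_β = -1.171

Power = Φ(z_β) = Φ(-1.171) ≈ 0.121

Effect size d = 0.21 is small by Cohen's convention (0.2/0.5/0.8).

Threshold: power ≥ 0.80 is conventionally adequate.
Power ≈ 0.12 → the study is underpowered (power < 0.80).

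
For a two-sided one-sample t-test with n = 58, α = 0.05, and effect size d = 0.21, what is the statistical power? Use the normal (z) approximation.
Power ≈ 0.36

Power calculation (one-sample t-test, normal approximation):
z_β = d · √n - z_{α/2}
z_β = 0.21 · √58 - 1.960
z_β = 0.21 · 7.616 - 1.960
z_β = -0.361

Power = Φ(z_β) = Φ(-0.361) ≈ 0.359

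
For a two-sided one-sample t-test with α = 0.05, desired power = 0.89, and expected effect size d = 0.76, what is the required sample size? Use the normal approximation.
n = 18

Sample size formula (one-sample t-test, normal approximation):
n = ((z_{α/2} + z_β) / d)²

z_{α/2} = 1.960 (for α = 0.05, two-sided)
z_β = 1.227 (for power = 0.89)
d = 0.76

n = ((1.960 + 1.227) / 0.76)²
n = (4.193)²
n ≈ 17.58
Round up to the next whole number: n = 18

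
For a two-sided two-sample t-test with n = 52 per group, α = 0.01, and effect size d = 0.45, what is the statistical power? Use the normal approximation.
Power ≈ 0.39

Power calculation (two-sample t-test, normal approximation):
z_β = d · √(n/2) - z_{α/2}
z_β = 0.45 · √(52/2) - 2.576
z_β = 0.45 · 5.099 - 2.576
z_β = -0.281

Power = Φ(z_β) = Φ(-0.281) ≈ 0.389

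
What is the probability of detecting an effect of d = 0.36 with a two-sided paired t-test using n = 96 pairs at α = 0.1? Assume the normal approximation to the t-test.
Power ≈ 0.97

Power calculation (paired t-test, normal approximation):
z_β = d · √n - z_{α/2}
z_β = 0.36 · √96 - 1.645
z_β = 0.36 · 9.798 - 1.645
z_β = 1.882

Power = Φ(z_β) = Φ(1.882) ≈ 0.970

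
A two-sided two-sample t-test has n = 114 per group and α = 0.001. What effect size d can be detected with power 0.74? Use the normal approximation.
d ≈ 0.52

Minimum detectable effect (two-sample t-test, normal approximation):
d = (z_{α/2} + z_β) / √(n/2)
d = (3.291 + 0.643) / √(114/2)
d = 3.934 / 7.550
d ≈ 0.52

By Cohen's convention (0.2 small / 0.5 medium / 0.8 large): medium effect.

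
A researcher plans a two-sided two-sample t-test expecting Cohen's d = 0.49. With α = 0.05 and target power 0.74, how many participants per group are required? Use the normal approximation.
n = 57 per group

Sample size formula (two-sample t-test, normal approximation):
n = 2 · ((z_{α/2} + z_β) / d)²

z_{α/2} = 1.960 (for α = 0.05, two-sided)
z_β = 0.643 (for power = 0.74)
d = 0.49

n = 2 · ((1.960 + 0.643) / 0.49)²
n = 2 · (5.312)²
n ≈ 56.43
Round up to the next whole number: n = 57 per group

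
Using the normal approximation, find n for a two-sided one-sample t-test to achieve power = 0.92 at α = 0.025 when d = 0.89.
n = 17

Sample size formula (one-sample t-test, normal approximation):
n = ((z_{α/2} + z_β) / d)²

z_{α/2} = 2.241 (for α = 0.025, two-sided)
z_β = 1.405 (for power = 0.92)
d = 0.89

n = ((2.241 + 1.405) / 0.89)²
n = (4.097)²
n ≈ 16.79
Round up to the next whole number: n = 17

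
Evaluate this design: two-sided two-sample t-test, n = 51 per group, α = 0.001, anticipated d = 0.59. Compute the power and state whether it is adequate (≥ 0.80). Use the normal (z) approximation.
Power ≈ 0.38; the study is underpowered (power < 0.80)

Power calculation (two-sample t-test, normal approximation):
z_β = d · √(n/2) - z_{α/2}
z_β = 0.59 · √(51/2) - 3.291
z_β = 0.59 · 5.050 - 3.291
z_β = -0.311

Power = Φ(z_β) = Φ(-0.311) ≈ 0.378

Effect size d = 0.59 is medium by Cohen's convention (0.2/0.5/0.8).

Threshold: power ≥ 0.80 is conventionally adequate.
Power ≈ 0.38 → the study is underpowered (power < 0.80).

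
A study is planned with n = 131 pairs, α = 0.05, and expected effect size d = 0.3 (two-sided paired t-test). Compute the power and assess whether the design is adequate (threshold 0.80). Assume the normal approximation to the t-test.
Power ≈ 0.93; the study is adequately powered (power ≥ 0.80)

Power calculation (paired t-test, normal approximation):
z_β = d · √n - z_{α/2}
z_β = 0.3 · √131 - 1.960
z_β = 0.3 · 11.446 - 1.960
z_β = 1.474

Power = Φ(z_β) = Φ(1.474) ≈ 0.930

Effect size d = 0.3 is small by Cohen's convention (0.2/0.5/0.8).

Threshold: power ≥ 0.80 is conventionally adequate.
Power ≈ 0.93 → the study is adequately powered (power ≥ 0.80).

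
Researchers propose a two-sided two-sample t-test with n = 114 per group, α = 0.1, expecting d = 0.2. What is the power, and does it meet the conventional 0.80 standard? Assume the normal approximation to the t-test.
Power ≈ 0.45; the study is underpowered (power < 0.80)

Power calculation (two-sample t-test, normal approximation):
z_β = d · √(n/2) - z_{α/2}
z_β = 0.2 · √(114/2) - 1.645
z_β = 0.2 · 7.550 - 1.645
z_β = -0.135

Power = Φ(z_β) = Φ(-0.135) ≈ 0.446

Effect size d = 0.2 is small by Cohen's convention (0.2/0.5/0.8).

Threshold: power ≥ 0.80 is conventionally adequate.
Power ≈ 0.45 → the study is underpowered (power < 0.80).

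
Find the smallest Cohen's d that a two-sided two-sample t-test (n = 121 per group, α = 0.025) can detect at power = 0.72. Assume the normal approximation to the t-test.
d ≈ 0.36

Minimum detectable effect (two-sample t-test, normal approximation):
d = (z_{α/2} + z_β) / √(n/2)
d = (2.241 + 0.583) / √(121/2)
d = 2.824 / 7.778
d ≈ 0.36

By Cohen's convention (0.2 small / 0.5 medium / 0.8 large): small effect.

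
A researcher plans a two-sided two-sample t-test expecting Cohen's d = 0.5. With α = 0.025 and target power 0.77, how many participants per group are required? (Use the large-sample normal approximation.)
n = 72 per group

Sample size formula (two-sample t-test, normal approximation):
n = 2 · ((z_{α/2} + z_β) / d)²

z_{α/2} = 2.241 (for α = 0.025, two-sided)
z_β = 0.739 (for power = 0.77)
d = 0.5

n = 2 · ((2.241 + 0.739) / 0.5)²
n = 2 · (5.960)²
n ≈ 71.04
Round up to the next whole number: n = 72 per group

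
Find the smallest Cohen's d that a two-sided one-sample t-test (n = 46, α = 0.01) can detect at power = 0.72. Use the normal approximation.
d ≈ 0.47

Minimum detectable effect (one-sample t-test, normal approximation):
d = (z_{α/2} + z_β) / √n
d = (2.576 + 0.583) / √46
d = 3.159 / 6.782
d ≈ 0.47

By Cohen's convention (0.2 small / 0.5 medium / 0.8 large): small effect.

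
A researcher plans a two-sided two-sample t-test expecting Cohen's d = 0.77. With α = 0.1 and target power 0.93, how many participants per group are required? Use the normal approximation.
n = 33 per group

Sample size formula (two-sample t-test, normal approximation):
n = 2 · ((z_{α/2} + z_β) / d)²

z_{α/2} = 1.645 (for α = 0.1, two-sided)
z_β = 1.476 (for power = 0.93)
d = 0.77

n = 2 · ((1.645 + 1.476) / 0.77)²
n = 2 · (4.053)²
n ≈ 32.85
Round up to the next whole number: n = 33 per group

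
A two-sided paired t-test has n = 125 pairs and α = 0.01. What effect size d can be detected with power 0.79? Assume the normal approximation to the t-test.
d ≈ 0.30

Minimum detectable effect (paired t-test, normal approximation):
d = (z_{α/2} + z_β) / √n
d = (2.576 + 0.806) / √125
d = 3.382 / 11.180
d ≈ 0.30

By Cohen's convention (0.2 small / 0.5 medium / 0.8 large): small effect.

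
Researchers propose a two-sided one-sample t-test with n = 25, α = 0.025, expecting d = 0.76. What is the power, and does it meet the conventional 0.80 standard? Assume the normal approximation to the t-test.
Power ≈ 0.94; the study is adequately powered (power ≥ 0.80)

Power calculation (one-sample t-test, normal approximation):
z_β = d · √n - z_{α/2}
z_β = 0.76 · √25 - 2.241
z_β = 0.76 · 5.000 - 2.241
z_β = 1.559

Power = Φ(z_β) = Φ(1.559) ≈ 0.940

Effect size d = 0.76 is medium by Cohen's convention (0.2/0.5/0.8).

Threshold: power ≥ 0.80 is conventionally adequate.
Power ≈ 0.94 → the study is adequately powered (power ≥ 0.80).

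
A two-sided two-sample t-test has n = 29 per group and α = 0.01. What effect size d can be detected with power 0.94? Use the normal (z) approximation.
d ≈ 1.08

Minimum detectable effect (two-sample t-test, normal approximation):
d = (z_{α/2} + z_β) / √(n/2)
d = (2.576 + 1.555) / √(29/2)
d = 4.131 / 3.808
d ≈ 1.08

By Cohen's convention (0.2 small / 0.5 medium / 0.8 large): large effect.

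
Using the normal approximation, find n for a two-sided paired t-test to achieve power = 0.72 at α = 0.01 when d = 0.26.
n = 148 pairs

Sample size formula (paired t-test, normal approximation):
n = ((z_{α/2} + z_β) / d)²

z_{α/2} = 2.576 (for α = 0.01, two-sided)
z_β = 0.583 (for power = 0.72)
d = 0.26

n = ((2.576 + 0.583) / 0.26)²
n = (12.150)²
n ≈ 147.62
Round up to the next whole number: n = 148 pairs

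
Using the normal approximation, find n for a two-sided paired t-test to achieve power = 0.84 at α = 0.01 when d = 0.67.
n = 29 pairs

Sample size formula (paired t-test, normal approximation):
n = ((z_{α/2} + z_β) / d)²

z_{α/2} = 2.576 (for α = 0.01, two-sided)
z_β = 0.994 (for power = 0.84)
d = 0.67

n = ((2.576 + 0.994) / 0.67)²
n = (5.328)²
n ≈ 28.39
Round up to the next whole number: n = 29 pairs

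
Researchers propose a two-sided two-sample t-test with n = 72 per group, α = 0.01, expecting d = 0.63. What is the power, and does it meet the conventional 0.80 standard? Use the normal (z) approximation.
Power ≈ 0.89; the study is adequately powered (power ≥ 0.80)

Power calculation (two-sample t-test, normal approximation):
z_β = d · √(n/2) - z_{α/2}
z_β = 0.63 · √(72/2) - 2.576
z_β = 0.63 · 6.000 - 2.576
z_β = 1.204

Power = Φ(z_β) = Φ(1.204) ≈ 0.886

Effect size d = 0.63 is medium by Cohen's convention (0.2/0.5/0.8).

Threshold: power ≥ 0.80 is conventionally adequate.
Power ≈ 0.89 → the study is adequately powered (power ≥ 0.80).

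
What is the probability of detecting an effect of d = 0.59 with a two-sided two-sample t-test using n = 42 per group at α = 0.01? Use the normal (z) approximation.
Power ≈ 0.55

Power calculation (two-sample t-test, normal approximation):
z_β = d · √(n/2) - z_{α/2}
z_β = 0.59 · √(42/2) - 2.576
z_β = 0.59 · 4.583 - 2.576
z_β = 0.128

Power = Φ(z_β) = Φ(0.128) ≈ 0.551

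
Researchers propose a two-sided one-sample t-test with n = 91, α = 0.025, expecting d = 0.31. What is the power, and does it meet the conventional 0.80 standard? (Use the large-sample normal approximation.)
Power ≈ 0.76; the study is underpowered (power < 0.80)

Power calculation (one-sample t-test, normal approximation):
z_β = d · √n - z_{α/2}
z_β = 0.31 · √91 - 2.241
z_β = 0.31 · 9.539 - 2.241
z_β = 0.716

Power = Φ(z_β) = Φ(0.716) ≈ 0.763

Effect size d = 0.31 is small by Cohen's convention (0.2/0.5/0.8).

Threshold: power ≥ 0.80 is conventionally adequate.
Power ≈ 0.76 → the study is underpowered (power < 0.80).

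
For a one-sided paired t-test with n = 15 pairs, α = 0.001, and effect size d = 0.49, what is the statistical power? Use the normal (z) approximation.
Power ≈ 0.12

Power calculation (paired t-test, normal approximation):
z_β = d · √n - z_α
z_β = 0.49 · √15 - 3.090
z_β = 0.49 · 3.873 - 3.090
z_β = -1.192

Power = Φ(z_β) = Φ(-1.192) ≈ 0.117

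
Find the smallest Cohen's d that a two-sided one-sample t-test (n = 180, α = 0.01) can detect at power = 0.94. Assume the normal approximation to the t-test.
d ≈ 0.31

Minimum detectable effect (one-sample t-test, normal approximation):
d = (z_{α/2} + z_β) / √n
d = (2.576 + 1.555) / √180
d = 4.131 / 13.416
d ≈ 0.31

By Cohen's convention (0.2 small / 0.5 medium / 0.8 large): small effect.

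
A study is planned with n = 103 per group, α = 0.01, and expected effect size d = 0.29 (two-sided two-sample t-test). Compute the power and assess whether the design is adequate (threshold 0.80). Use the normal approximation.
Power ≈ 0.31; the study is underpowered (power < 0.80)

Power calculation (two-sample t-test, normal approximation):
z_β = d · √(n/2) - z_{α/2}
z_β = 0.29 · √(103/2) - 2.576
z_β = 0.29 · 7.176 - 2.576
z_β = -0.495

Power = Φ(z_β) = Φ(-0.495) ≈ 0.310

Effect size d = 0.29 is small by Cohen's convention (0.2/0.5/0.8).

Threshold: power ≥ 0.80 is conventionally adequate.
Power ≈ 0.31 → the study is underpowered (power < 0.80).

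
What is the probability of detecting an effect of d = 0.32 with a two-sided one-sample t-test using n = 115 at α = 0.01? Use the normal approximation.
Power ≈ 0.80

Power calculation (one-sample t-test, normal approximation):
z_β = d · √n - z_{α/2}
z_β = 0.32 · √115 - 2.576
z_β = 0.32 · 10.724 - 2.576
z_β = 0.856

Power = Φ(z_β) = Φ(0.856) ≈ 0.804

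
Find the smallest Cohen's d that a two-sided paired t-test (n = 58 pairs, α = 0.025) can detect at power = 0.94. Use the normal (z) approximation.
d ≈ 0.50

Minimum detectable effect (paired t-test, normal approximation):
d = (z_{α/2} + z_β) / √n
d = (2.241 + 1.555) / √58
d = 3.796 / 7.616
d ≈ 0.50

By Cohen's convention (0.2 small / 0.5 medium / 0.8 large): medium effect.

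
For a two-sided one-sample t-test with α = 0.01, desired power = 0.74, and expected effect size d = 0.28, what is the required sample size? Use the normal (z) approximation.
n = 133

Sample size formula (one-sample t-test, normal approximation):
n = ((z_{α/2} + z_β) / d)²

z_{α/2} = 2.576 (for α = 0.01, two-sided)
z_β = 0.643 (for power = 0.74)
d = 0.28

n = ((2.576 + 0.643) / 0.28)²
n = (11.496)²
n ≈ 132.16
Round up to the next whole number: n = 133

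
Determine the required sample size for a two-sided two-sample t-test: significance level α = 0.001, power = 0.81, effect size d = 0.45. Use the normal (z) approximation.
n = 172 per group

Sample size formula (two-sample t-test, normal approximation):
n = 2 · ((z_{α/2} + z_β) / d)²

z_{α/2} = 3.291 (for α = 0.001, two-sided)
z_β = 0.878 (for power = 0.81)
d = 0.45

n = 2 · ((3.291 + 0.878) / 0.45)²
n = 2 · (9.264)²
n ≈ 171.64
Round up to the next whole number: n = 172 per group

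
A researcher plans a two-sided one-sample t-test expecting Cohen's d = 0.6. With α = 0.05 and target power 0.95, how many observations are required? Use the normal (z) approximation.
n = 37

Sample size formula (one-sample t-test, normal approximation):
n = ((z_{α/2} + z_β) / d)²

z_{α/2} = 1.960 (for α = 0.05, two-sided)
z_β = 1.645 (for power = 0.95)
d = 0.6

n = ((1.960 + 1.645) / 0.6)²
n = (6.008)²
n ≈ 36.10
Round up to the next whole number: n = 37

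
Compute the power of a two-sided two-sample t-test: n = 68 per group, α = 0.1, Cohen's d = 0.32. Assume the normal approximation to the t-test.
Power ≈ 0.59

Power calculation (two-sample t-test, normal approximation):
z_β = d · √(n/2) - z_{α/2}
z_β = 0.32 · √(68/2) - 1.645
z_β = 0.32 · 5.831 - 1.645
z_β = 0.221

Power = Φ(z_β) = Φ(0.221) ≈ 0.587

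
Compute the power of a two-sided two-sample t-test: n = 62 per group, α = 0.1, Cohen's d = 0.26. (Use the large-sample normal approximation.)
Power ≈ 0.42

Power calculation (two-sample t-test, normal approximation):
z_β = d · √(n/2) - z_{α/2}
z_β = 0.26 · √(62/2) - 1.645
z_β = 0.26 · 5.568 - 1.645
z_β = -0.197

Power = Φ(z_β) = Φ(-0.197) ≈ 0.422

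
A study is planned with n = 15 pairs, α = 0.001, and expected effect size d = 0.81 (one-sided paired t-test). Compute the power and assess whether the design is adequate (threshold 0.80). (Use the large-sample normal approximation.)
Power ≈ 0.52; the study is underpowered (power < 0.80)

Power calculation (paired t-test, normal approximation):
z_β = d · √n - z_α
z_β = 0.81 · √15 - 3.090
z_β = 0.81 · 3.873 - 3.090
z_β = 0.047

Power = Φ(z_β) = Φ(0.047) ≈ 0.519

Effect size d = 0.81 is large by Cohen's convention (0.2/0.5/0.8).

Threshold: power ≥ 0.80 is conventionally adequate.
Power ≈ 0.52 → the study is underpowered (power < 0.80).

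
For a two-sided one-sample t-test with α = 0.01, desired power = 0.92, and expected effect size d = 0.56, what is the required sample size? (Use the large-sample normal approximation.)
n = 51

Sample size formula (one-sample t-test, normal approximation):
n = ((z_{α/2} + z_β) / d)²

z_{α/2} = 2.576 (for α = 0.01, two-sided)
z_β = 1.405 (for power = 0.92)
d = 0.56

n = ((2.576 + 1.405) / 0.56)²
n = (7.109)²
n ≈ 50.54
Round up to the next whole number: n = 51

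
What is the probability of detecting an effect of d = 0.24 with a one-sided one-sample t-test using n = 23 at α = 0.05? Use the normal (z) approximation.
Power ≈ 0.31

Power calculation (one-sample t-test, normal approximation):
z_β = d · √n - z_α
z_β = 0.24 · √23 - 1.645
z_β = 0.24 · 4.796 - 1.645
z_β = -0.494

Power = Φ(z_β) = Φ(-0.494) ≈ 0.311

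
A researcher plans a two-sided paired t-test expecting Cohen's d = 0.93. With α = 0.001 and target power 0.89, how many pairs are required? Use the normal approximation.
n = 24 pairs

Sample size formula (paired t-test, normal approximation):
n = ((z_{α/2} + z_β) / d)²

z_{α/2} = 3.291 (for α = 0.001, two-sided)
z_β = 1.227 (for power = 0.89)
d = 0.93

n = ((3.291 + 1.227) / 0.93)²
n = (4.858)²
n ≈ 23.60
Round up to the next whole number: n = 24 pairs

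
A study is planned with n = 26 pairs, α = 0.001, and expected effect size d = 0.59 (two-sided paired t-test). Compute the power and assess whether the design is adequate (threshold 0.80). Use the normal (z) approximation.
Power ≈ 0.39; the study is underpowered (power < 0.80)

Power calculation (paired t-test, normal approximation):
z_β = d · √n - z_{α/2}
z_β = 0.59 · √26 - 3.291
z_β = 0.59 · 5.099 - 3.291
z_β = -0.282

Power = Φ(z_β) = Φ(-0.282) ≈ 0.389

Effect size d = 0.59 is medium by Cohen's convention (0.2/0.5/0.8).

Threshold: power ≥ 0.80 is conventionally adequate.
Power ≈ 0.39 → the study is underpowered (power < 0.80).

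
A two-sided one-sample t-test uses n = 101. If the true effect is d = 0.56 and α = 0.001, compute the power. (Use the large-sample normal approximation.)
Power ≈ 0.99

Power calculation (one-sample t-test, normal approximation):
z_β = d · √n - z_{α/2}
z_β = 0.56 · √101 - 3.291
z_β = 0.56 · 10.050 - 3.291
z_β = 2.337

Power = Φ(z_β) = Φ(2.337) ≈ 0.990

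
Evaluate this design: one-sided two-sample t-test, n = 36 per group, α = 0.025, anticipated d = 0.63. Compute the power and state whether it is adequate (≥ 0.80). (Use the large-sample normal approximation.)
Power ≈ 0.76; the study is underpowered (power < 0.80)

Power calculation (two-sample t-test, normal approximation):
z_β = d · √(n/2) - z_α
z_β = 0.63 · √(36/2) - 1.960
z_β = 0.63 · 4.243 - 1.960
z_β = 0.713

Power = Φ(z_β) = Φ(0.713) ≈ 0.762

Effect size d = 0.63 is medium by Cohen's convention (0.2/0.5/0.8).

Threshold: power ≥ 0.80 is conventionally adequate.
Power ≈ 0.76 → the study is underpowered (power < 0.80).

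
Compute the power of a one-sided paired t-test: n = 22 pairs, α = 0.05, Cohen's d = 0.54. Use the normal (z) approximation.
Power ≈ 0.81

Power calculation (paired t-test, normal approximation):
z_β = d · √n - z_α
z_β = 0.54 · √22 - 1.645
z_β = 0.54 · 4.690 - 1.645
z_β = 0.888

Power = Φ(z_β) = Φ(0.888) ≈ 0.813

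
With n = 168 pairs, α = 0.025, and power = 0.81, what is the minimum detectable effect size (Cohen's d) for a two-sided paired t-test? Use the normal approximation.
d ≈ 0.24

Minimum detectable effect (paired t-test, normal approximation):
d = (z_{α/2} + z_β) / √n
d = (2.241 + 0.878) / √168
d = 3.119 / 12.961
d ≈ 0.24

By Cohen's convention (0.2 small / 0.5 medium / 0.8 large): small effect.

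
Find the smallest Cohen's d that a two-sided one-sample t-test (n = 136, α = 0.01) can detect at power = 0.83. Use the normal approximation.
d ≈ 0.30

Minimum detectable effect (one-sample t-test, normal approximation):
d = (z_{α/2} + z_β) / √n
d = (2.576 + 0.954) / √136
d = 3.530 / 11.662
d ≈ 0.30

By Cohen's convention (0.2 small / 0.5 medium / 0.8 large): small effect.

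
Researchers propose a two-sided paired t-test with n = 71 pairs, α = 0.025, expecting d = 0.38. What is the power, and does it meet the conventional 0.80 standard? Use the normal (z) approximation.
Power ≈ 0.83; the study is adequately powered (power ≥ 0.80)

Power calculation (paired t-test, normal approximation):
z_β = d · √n - z_{α/2}
z_β = 0.38 · √71 - 2.241
z_β = 0.38 · 8.426 - 2.241
z_β = 0.961

Power = Φ(z_β) = Φ(0.961) ≈ 0.832

Effect size d = 0.38 is small by Cohen's convention (0.2/0.5/0.8).

Threshold: power ≥ 0.80 is conventionally adequate.
Power ≈ 0.83 → the study is adequately powered (power ≥ 0.80).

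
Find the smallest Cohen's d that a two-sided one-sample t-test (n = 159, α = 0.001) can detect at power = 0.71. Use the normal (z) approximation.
d ≈ 0.30

Minimum detectable effect (one-sample t-test, normal approximation):
d = (z_{α/2} + z_β) / √n
d = (3.291 + 0.553) / √159
d = 3.844 / 12.610
d ≈ 0.30

By Cohen's convention (0.2 small / 0.5 medium / 0.8 large): small effect.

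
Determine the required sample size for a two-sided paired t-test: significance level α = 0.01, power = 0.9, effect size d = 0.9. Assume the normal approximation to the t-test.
n = 19 pairs

Sample size formula (paired t-test, normal approximation):
n = ((z_{α/2} + z_β) / d)²

z_{α/2} = 2.576 (for α = 0.01, two-sided)
z_β = 1.282 (for power = 0.9)
d = 0.9

n = ((2.576 + 1.282) / 0.9)²
n = (4.287)²
n ≈ 18.38
Round up to the next whole number: n = 19 pairs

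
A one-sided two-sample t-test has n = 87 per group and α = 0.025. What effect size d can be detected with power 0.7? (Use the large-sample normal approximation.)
d ≈ 0.38

Minimum detectable effect (two-sample t-test, normal approximation):
d = (z_α + z_β) / √(n/2)
d = (1.960 + 0.524) / √(87/2)
d = 2.484 / 6.595
d ≈ 0.38

By Cohen's convention (0.2 small / 0.5 medium / 0.8 large): small effect.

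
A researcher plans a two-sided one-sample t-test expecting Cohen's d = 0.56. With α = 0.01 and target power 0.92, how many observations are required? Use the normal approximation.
n = 51

Sample size formula (one-sample t-test, normal approximation):
n = ((z_{α/2} + z_β) / d)²

z_{α/2} = 2.576 (for α = 0.01, two-sided)
z_β = 1.405 (for power = 0.92)
d = 0.56

n = ((2.576 + 1.405) / 0.56)²
n = (7.109)²
n ≈ 50.54
Round up to the next whole number: n = 51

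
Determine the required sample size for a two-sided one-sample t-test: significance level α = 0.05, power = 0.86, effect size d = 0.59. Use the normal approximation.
n = 27

Sample size formula (one-sample t-test, normal approximation):
n = ((z_{α/2} + z_β) / d)²

z_{α/2} = 1.960 (for α = 0.05, two-sided)
z_β = 1.080 (for power = 0.86)
d = 0.59

n = ((1.960 + 1.080) / 0.59)²
n = (5.153)²
n ≈ 26.55
Round up to the next whole number: n = 27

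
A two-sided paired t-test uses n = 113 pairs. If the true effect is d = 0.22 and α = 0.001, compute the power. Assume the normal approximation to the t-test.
Power ≈ 0.17

Power calculation (paired t-test, normal approximation):
z_β = d · √n - z_{α/2}
z_β = 0.22 · √113 - 3.291
z_β = 0.22 · 10.630 - 3.291
z_β = -0.952

Power = Φ(z_β) = Φ(-0.952) ≈ 0.171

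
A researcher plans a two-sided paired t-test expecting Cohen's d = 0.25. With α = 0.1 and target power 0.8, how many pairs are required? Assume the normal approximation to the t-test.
n = 99 pairs

Sample size formula (paired t-test, normal approximation):
n = ((z_{α/2} + z_β) / d)²

z_{α/2} = 1.645 (for α = 0.1, two-sided)
z_β = 0.842 (for power = 0.8)
d = 0.25

n = ((1.645 + 0.842) / 0.25)²
n = (9.948)²
n ≈ 98.96
Round up to the next whole number: n = 99 pairs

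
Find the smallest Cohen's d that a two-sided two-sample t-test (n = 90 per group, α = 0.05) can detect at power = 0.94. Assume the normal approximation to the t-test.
d ≈ 0.52

Minimum detectable effect (two-sample t-test, normal approximation):
d = (z_{α/2} + z_β) / √(n/2)
d = (1.960 + 1.555) / √(90/2)
d = 3.515 / 6.708
d ≈ 0.52

By Cohen's convention (0.2 small / 0.5 medium / 0.8 large): medium effect.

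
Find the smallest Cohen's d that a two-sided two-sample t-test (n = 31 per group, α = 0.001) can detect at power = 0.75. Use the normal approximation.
d ≈ 1.01

Minimum detectable effect (two-sample t-test, normal approximation):
d = (z_{α/2} + z_β) / √(n/2)
d = (3.291 + 0.674) / √(31/2)
d = 3.965 / 3.937
d ≈ 1.01

By Cohen's convention (0.2 small / 0.5 medium / 0.8 large): large effect.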